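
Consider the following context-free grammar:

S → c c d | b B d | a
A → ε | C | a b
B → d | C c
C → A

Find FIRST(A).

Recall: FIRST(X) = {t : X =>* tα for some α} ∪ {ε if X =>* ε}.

We compute FIRST(A) using the standard algorithm.
FIRST(A) = {a, ε}
FIRST(B) = {a, c, d}
FIRST(C) = {a, ε}
FIRST(S) = {a, b, c}
Therefore, FIRST(A) = {a, ε}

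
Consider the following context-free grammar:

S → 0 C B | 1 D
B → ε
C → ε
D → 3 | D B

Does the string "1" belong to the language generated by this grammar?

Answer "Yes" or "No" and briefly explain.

No - no valid derivation exists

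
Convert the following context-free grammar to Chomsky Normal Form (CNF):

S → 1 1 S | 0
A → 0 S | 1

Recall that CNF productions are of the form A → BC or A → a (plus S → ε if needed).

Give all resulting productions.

T1 → 1; S → 0; T0 → 0; A → 1; S → T1 X0; X0 → T1 S; A → T0 S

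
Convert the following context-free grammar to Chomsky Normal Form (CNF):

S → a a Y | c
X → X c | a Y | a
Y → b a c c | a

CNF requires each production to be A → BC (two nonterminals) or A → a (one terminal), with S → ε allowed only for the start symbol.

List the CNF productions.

TA → a; S → c; TC → c; X → a; TB → b; Y → a; S → TA X0; X0 → TA Y; X → X TC; X → TA Y; Y → TB X1; X1 → TA X2; X2 → TC TC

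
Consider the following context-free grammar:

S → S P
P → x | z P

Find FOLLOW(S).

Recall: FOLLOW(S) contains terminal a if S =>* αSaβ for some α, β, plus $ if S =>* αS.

We compute FOLLOW(S) using the standard algorithm.
FOLLOW(S) starts with {$}.
FIRST(P) = {x, z}
FIRST(S) = {}
FOLLOW(P) = {$, x, z}
FOLLOW(S) = {$, x, z}
Therefore, FOLLOW(S) = {$, x, z}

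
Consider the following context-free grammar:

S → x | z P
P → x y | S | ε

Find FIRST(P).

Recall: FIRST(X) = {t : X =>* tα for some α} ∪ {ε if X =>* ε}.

We compute FIRST(P) using the standard algorithm.
FIRST(P) = {x, z, ε}
FIRST(S) = {x, z}
Therefore, FIRST(P) = {x, z, ε}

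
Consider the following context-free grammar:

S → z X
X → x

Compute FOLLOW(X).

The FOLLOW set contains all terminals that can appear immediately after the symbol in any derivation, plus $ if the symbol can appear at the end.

We compute FOLLOW(X) using the standard algorithm.
FOLLOW(S) starts with {$}.
FIRST(S) = {z}
FIRST(X) = {x}
FOLLOW(S) = {$}
FOLLOW(X) = {$}
Therefore, FOLLOW(X) = {$}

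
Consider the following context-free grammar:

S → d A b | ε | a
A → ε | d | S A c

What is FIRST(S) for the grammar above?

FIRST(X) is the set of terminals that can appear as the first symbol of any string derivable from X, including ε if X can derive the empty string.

We compute FIRST(S) using the standard algorithm.
FIRST(A) = {a, c, d, ε}
FIRST(S) = {a, d, ε}
Therefore, FIRST(S) = {a, d, ε}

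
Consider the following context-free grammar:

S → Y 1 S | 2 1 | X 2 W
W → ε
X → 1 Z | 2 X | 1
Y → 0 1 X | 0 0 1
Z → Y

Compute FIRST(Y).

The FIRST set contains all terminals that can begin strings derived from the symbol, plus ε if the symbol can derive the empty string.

We compute FIRST(Y) using the standard algorithm.
FIRST(S) = {0, 1, 2}
FIRST(W) = {ε}
FIRST(X) = {1, 2}
FIRST(Y) = {0}
FIRST(Z) = {0}
Therefore, FIRST(Y) = {0}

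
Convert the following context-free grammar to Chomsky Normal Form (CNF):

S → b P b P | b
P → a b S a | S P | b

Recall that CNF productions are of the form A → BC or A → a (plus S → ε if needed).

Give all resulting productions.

TB → b; S → b; TA → a; P → b; S → TB X0; X0 → P X1; X1 → TB P; P → TA X2; X2 → TB X3; X3 → S TA; P → S P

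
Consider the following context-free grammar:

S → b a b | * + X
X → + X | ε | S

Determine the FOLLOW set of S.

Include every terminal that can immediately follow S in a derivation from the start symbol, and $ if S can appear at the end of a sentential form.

We compute FOLLOW(S) using the standard algorithm.
FOLLOW(S) starts with {$}.
FIRST(S) = {*, b}
FIRST(X) = {*, +, b, ε}
FOLLOW(S) = {$}
FOLLOW(X) = {$}
Therefore, FOLLOW(S) = {$}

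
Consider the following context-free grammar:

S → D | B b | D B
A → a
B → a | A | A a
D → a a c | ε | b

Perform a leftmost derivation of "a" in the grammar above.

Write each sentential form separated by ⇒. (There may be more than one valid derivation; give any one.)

S ⇒ D B ⇒ B ⇒ a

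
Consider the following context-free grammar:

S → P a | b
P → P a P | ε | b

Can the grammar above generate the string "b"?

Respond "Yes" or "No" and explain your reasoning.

Yes - a valid derivation exists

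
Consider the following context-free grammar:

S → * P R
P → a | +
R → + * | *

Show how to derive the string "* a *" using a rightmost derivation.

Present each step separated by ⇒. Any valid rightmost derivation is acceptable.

S ⇒ * P R ⇒ * P * ⇒ * a *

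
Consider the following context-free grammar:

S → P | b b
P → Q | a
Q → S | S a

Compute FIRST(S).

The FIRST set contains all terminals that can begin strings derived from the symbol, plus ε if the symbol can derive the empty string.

We compute FIRST(S) using the standard algorithm.
FIRST(P) = {a, b}
FIRST(Q) = {a, b}
FIRST(S) = {a, b}
Therefore, FIRST(S) = {a, b}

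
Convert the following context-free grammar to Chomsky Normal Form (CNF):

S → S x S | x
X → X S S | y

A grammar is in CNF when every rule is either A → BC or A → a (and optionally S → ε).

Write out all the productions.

TX → x; S → x; X → y; S → S X0; X0 → TX S; X → X X1; X1 → S S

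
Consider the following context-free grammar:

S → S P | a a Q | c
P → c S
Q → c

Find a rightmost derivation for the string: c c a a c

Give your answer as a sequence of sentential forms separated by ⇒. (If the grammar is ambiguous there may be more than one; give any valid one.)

S ⇒ S P ⇒ S c S ⇒ S c a a Q ⇒ S c a a c ⇒ c c a a c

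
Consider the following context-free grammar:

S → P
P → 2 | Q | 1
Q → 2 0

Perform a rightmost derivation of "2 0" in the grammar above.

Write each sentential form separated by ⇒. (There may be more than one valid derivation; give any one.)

S ⇒ P ⇒ Q ⇒ 2 0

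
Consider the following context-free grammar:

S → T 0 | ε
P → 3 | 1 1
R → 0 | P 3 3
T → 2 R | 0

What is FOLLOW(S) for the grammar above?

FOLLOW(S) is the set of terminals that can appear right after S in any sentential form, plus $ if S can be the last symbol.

We compute FOLLOW(S) using the standard algorithm.
FOLLOW(S) starts with {$}.
FIRST(P) = {1, 3}
FIRST(R) = {0, 1, 3}
FIRST(S) = {0, 2, ε}
FIRST(T) = {0, 2}
FOLLOW(P) = {3}
FOLLOW(R) = {0}
FOLLOW(S) = {$}
FOLLOW(T) = {0}
Therefore, FOLLOW(S) = {$}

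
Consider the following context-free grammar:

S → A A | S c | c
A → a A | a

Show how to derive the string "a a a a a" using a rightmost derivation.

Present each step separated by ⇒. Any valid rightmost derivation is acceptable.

S ⇒ A A ⇒ A a A ⇒ A a a A ⇒ A a a a A ⇒ A a a a a ⇒ a a a a a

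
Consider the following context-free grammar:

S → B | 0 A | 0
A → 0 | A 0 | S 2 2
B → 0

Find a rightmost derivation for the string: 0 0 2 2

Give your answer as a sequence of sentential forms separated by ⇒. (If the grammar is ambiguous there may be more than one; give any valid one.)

S ⇒ 0 A ⇒ 0 S 2 2 ⇒ 0 0 2 2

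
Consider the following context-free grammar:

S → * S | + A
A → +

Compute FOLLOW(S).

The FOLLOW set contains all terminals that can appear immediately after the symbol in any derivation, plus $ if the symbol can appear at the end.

We compute FOLLOW(S) using the standard algorithm.
FOLLOW(S) starts with {$}.
FIRST(A) = {+}
FIRST(S) = {*, +}
FOLLOW(A) = {$}
FOLLOW(S) = {$}
Therefore, FOLLOW(S) = {$}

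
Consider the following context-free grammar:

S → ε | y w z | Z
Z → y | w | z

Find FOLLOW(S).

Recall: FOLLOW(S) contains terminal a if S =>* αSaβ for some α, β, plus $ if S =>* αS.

We compute FOLLOW(S) using the standard algorithm.
FOLLOW(S) starts with {$}.
FIRST(S) = {w, y, z, ε}
FIRST(Z) = {w, y, z}
FOLLOW(S) = {$}
FOLLOW(Z) = {$}
Therefore, FOLLOW(S) = {$}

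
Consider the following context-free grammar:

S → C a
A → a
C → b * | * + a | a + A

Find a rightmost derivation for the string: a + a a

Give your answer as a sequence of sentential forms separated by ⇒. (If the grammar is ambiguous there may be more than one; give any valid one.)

S ⇒ C a ⇒ a + A a ⇒ a + a a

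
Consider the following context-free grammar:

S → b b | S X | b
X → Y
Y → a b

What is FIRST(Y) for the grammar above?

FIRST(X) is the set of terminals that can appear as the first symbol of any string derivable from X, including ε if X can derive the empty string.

We compute FIRST(Y) using the standard algorithm.
FIRST(S) = {b}
FIRST(X) = {a}
FIRST(Y) = {a}
Therefore, FIRST(Y) = {a}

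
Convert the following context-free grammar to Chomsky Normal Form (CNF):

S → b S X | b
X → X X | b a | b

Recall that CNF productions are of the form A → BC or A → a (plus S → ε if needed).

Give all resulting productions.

TB → b; S → b; TA → a; X → b; S → TB X0; X0 → S X; X → X X; X → TB TA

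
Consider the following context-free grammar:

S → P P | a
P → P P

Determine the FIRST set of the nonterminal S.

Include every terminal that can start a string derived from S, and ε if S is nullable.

We compute FIRST(S) using the standard algorithm.
FIRST(P) = {}
FIRST(S) = {a}
Therefore, FIRST(S) = {a}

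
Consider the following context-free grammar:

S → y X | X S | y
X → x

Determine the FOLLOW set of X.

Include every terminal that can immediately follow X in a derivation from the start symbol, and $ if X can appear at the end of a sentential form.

We compute FOLLOW(X) using the standard algorithm.
FOLLOW(S) starts with {$}.
FIRST(S) = {x, y}
FIRST(X) = {x}
FOLLOW(S) = {$}
FOLLOW(X) = {$, x, y}
Therefore, FOLLOW(X) = {$, x, y}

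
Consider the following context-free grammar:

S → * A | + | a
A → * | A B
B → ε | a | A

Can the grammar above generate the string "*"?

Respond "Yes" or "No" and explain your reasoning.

No - no valid derivation exists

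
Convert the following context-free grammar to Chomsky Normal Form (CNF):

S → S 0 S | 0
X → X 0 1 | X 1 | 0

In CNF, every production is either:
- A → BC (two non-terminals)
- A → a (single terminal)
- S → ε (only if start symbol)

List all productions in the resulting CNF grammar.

T0 → 0; S → 0; T1 → 1; X → 0; S → S X0; X0 → T0 S; X → X X1; X1 → T0 T1; X → X T1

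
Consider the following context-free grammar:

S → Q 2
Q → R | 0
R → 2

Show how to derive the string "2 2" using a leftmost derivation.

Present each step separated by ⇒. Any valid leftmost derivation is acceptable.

S ⇒ Q 2 ⇒ R 2 ⇒ 2 2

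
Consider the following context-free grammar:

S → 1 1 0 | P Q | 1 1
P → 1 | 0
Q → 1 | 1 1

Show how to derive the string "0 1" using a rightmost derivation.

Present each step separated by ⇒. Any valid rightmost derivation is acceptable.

S ⇒ P Q ⇒ P 1 ⇒ 0 1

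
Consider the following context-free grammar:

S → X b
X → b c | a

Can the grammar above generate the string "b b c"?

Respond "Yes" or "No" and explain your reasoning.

No - no valid derivation exists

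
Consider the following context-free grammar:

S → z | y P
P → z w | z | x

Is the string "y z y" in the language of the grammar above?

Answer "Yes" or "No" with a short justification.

No - no valid derivation exists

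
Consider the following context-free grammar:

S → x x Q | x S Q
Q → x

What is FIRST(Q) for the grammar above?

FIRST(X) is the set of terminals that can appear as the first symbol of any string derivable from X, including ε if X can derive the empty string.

We compute FIRST(Q) using the standard algorithm.
FIRST(Q) = {x}
FIRST(S) = {x}
Therefore, FIRST(Q) = {x}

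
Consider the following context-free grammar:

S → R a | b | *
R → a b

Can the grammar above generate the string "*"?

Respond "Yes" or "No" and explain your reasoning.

Yes - a valid derivation exists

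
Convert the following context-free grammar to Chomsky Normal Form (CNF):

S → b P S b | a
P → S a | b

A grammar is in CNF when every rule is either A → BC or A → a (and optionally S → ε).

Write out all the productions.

TB → b; S → a; TA → a; P → b; S → TB X0; X0 → P X1; X1 → S TB; P → S TA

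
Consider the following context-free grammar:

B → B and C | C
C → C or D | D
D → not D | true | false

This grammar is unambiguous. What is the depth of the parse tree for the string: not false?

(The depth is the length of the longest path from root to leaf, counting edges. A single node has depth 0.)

4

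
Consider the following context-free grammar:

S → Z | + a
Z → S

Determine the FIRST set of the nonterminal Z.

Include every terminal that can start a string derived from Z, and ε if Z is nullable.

We compute FIRST(Z) using the standard algorithm.
FIRST(S) = {+}
FIRST(Z) = {+}
Therefore, FIRST(Z) = {+}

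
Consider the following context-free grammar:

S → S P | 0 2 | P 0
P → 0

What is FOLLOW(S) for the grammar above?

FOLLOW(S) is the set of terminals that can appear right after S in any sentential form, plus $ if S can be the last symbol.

We compute FOLLOW(S) using the standard algorithm.
FOLLOW(S) starts with {$}.
FIRST(P) = {0}
FIRST(S) = {0}
FOLLOW(P) = {$, 0}
FOLLOW(S) = {$, 0}
Therefore, FOLLOW(S) = {$, 0}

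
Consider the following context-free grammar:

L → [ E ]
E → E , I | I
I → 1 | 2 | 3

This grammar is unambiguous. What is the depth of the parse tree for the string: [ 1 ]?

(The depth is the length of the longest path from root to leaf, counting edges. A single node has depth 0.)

3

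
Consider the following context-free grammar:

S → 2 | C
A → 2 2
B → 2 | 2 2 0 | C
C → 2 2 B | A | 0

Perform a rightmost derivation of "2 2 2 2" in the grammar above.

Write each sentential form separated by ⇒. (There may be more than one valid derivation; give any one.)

S ⇒ C ⇒ 2 2 B ⇒ 2 2 C ⇒ 2 2 A ⇒ 2 2 2 2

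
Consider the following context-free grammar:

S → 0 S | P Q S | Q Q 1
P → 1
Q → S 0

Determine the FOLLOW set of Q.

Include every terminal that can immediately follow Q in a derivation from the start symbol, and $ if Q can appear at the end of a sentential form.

We compute FOLLOW(Q) using the standard algorithm.
FOLLOW(S) starts with {$}.
FIRST(P) = {1}
FIRST(Q) = {0, 1}
FIRST(S) = {0, 1}
FOLLOW(P) = {0, 1}
FOLLOW(Q) = {0, 1}
FOLLOW(S) = {$, 0}
Therefore, FOLLOW(Q) = {0, 1}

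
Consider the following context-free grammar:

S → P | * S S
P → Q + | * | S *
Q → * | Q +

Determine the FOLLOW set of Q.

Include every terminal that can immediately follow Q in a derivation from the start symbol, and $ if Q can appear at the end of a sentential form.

We compute FOLLOW(Q) using the standard algorithm.
FOLLOW(S) starts with {$}.
FIRST(P) = {*}
FIRST(Q) = {*}
FIRST(S) = {*}
FOLLOW(P) = {$, *}
FOLLOW(Q) = {+}
FOLLOW(S) = {$, *}
Therefore, FOLLOW(Q) = {+}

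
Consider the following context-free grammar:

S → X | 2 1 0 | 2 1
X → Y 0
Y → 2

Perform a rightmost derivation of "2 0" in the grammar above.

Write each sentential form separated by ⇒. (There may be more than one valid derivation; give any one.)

S ⇒ X ⇒ Y 0 ⇒ 2 0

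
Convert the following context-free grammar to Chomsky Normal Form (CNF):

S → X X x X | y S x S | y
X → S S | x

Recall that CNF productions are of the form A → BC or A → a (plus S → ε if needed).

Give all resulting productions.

TX → x; TY → y; S → y; X → x; S → X X0; X0 → X X1; X1 → TX X; S → TY X2; X2 → S X3; X3 → TX S; X → S S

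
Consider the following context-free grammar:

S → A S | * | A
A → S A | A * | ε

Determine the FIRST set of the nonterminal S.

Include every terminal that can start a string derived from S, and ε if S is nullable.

We compute FIRST(S) using the standard algorithm.
FIRST(A) = {*, ε}
FIRST(S) = {*, ε}
Therefore, FIRST(S) = {*, ε}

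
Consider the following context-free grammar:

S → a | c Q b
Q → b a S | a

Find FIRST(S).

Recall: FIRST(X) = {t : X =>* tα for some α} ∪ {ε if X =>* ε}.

We compute FIRST(S) using the standard algorithm.
FIRST(Q) = {a, b}
FIRST(S) = {a, c}
Therefore, FIRST(S) = {a, c}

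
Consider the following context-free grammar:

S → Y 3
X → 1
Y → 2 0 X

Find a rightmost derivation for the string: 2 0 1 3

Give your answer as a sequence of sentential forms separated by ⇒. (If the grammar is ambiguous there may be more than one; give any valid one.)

S ⇒ Y 3 ⇒ 2 0 X 3 ⇒ 2 0 1 3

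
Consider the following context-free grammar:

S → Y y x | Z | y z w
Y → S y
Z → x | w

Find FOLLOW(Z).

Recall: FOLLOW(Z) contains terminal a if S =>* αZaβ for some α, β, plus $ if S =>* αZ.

We compute FOLLOW(Z) using the standard algorithm.
FOLLOW(S) starts with {$}.
FIRST(S) = {w, x, y}
FIRST(Y) = {w, x, y}
FIRST(Z) = {w, x}
FOLLOW(S) = {$, y}
FOLLOW(Y) = {y}
FOLLOW(Z) = {$, y}
Therefore, FOLLOW(Z) = {$, y}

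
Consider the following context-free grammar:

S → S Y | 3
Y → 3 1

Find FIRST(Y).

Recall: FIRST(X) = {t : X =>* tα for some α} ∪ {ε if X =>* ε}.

We compute FIRST(Y) using the standard algorithm.
FIRST(S) = {3}
FIRST(Y) = {3}
Therefore, FIRST(Y) = {3}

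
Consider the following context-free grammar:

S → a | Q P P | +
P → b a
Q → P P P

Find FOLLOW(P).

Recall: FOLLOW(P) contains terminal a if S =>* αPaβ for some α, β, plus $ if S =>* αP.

We compute FOLLOW(P) using the standard algorithm.
FOLLOW(S) starts with {$}.
FIRST(P) = {b}
FIRST(Q) = {b}
FIRST(S) = {+, a, b}
FOLLOW(P) = {$, b}
FOLLOW(Q) = {b}
FOLLOW(S) = {$}
Therefore, FOLLOW(P) = {$, b}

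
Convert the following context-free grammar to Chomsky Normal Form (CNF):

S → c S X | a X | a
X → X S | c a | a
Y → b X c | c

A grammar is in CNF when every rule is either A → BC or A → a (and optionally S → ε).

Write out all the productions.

TC → c; TA → a; S → a; X → a; TB → b; Y → c; S → TC X0; X0 → S X; S → TA X; X → X S; X → TC TA; Y → TB X1; X1 → X TC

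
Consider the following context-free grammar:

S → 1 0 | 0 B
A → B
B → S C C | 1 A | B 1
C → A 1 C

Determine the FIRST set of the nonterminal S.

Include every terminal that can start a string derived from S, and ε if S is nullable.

We compute FIRST(S) using the standard algorithm.
FIRST(A) = {0, 1}
FIRST(B) = {0, 1}
FIRST(C) = {0, 1}
FIRST(S) = {0, 1}
Therefore, FIRST(S) = {0, 1}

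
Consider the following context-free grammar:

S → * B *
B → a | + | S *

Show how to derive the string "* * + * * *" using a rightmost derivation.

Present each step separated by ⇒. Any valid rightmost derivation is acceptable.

S ⇒ * B * ⇒ * S * * ⇒ * * B * * * ⇒ * * + * * *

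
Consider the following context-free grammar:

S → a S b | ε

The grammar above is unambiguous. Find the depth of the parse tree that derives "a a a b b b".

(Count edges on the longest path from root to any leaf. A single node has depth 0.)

4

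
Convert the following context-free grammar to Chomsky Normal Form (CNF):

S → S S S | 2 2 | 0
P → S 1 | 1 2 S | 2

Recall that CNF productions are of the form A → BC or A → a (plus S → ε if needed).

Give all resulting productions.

T2 → 2; S → 0; T1 → 1; P → 2; S → S X0; X0 → S S; S → T2 T2; P → S T1; P → T1 X1; X1 → T2 S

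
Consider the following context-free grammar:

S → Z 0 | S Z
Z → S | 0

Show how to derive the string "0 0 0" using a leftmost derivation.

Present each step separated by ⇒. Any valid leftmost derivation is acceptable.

S ⇒ S Z ⇒ Z 0 Z ⇒ 0 0 Z ⇒ 0 0 0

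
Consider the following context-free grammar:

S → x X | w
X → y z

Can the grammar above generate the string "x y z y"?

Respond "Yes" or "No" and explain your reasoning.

No - no valid derivation exists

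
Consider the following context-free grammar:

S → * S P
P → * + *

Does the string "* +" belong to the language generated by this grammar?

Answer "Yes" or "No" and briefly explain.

No - no valid derivation exists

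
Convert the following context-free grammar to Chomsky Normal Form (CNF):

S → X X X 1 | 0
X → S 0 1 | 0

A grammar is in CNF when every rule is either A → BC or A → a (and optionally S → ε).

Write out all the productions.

T1 → 1; S → 0; T0 → 0; X → 0; S → X X0; X0 → X X1; X1 → X T1; X → S X2; X2 → T0 T1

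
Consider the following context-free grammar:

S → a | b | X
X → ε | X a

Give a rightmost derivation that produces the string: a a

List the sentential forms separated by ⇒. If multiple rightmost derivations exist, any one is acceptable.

S ⇒ X ⇒ X a ⇒ X a a ⇒ a a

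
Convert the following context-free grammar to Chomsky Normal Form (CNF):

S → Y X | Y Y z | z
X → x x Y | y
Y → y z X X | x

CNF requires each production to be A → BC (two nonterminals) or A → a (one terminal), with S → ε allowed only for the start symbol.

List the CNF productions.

TZ → z; S → z; TX → x; X → y; TY → y; Y → x; S → Y X; S → Y X0; X0 → Y TZ; X → TX X1; X1 → TX Y; Y → TY X2; X2 → TZ X3; X3 → X X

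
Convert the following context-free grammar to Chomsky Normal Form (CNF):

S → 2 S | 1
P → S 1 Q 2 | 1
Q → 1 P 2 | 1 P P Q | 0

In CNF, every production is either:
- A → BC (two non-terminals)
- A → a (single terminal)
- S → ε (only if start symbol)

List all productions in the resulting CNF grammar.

T2 → 2; S → 1; T1 → 1; P → 1; Q → 0; S → T2 S; P → S X0; X0 → T1 X1; X1 → Q T2; Q → T1 X2; X2 → P T2; Q → T1 X3; X3 → P X4; X4 → P Q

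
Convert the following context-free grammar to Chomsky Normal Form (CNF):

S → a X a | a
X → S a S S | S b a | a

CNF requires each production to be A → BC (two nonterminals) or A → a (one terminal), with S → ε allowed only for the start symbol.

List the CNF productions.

TA → a; S → a; TB → b; X → a; S → TA X0; X0 → X TA; X → S X1; X1 → TA X2; X2 → S S; X → S X3; X3 → TB TA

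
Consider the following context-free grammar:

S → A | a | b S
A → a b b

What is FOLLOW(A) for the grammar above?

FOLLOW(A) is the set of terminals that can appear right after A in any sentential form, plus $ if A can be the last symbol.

We compute FOLLOW(A) using the standard algorithm.
FOLLOW(S) starts with {$}.
FIRST(A) = {a}
FIRST(S) = {a, b}
FOLLOW(A) = {$}
FOLLOW(S) = {$}
Therefore, FOLLOW(A) = {$}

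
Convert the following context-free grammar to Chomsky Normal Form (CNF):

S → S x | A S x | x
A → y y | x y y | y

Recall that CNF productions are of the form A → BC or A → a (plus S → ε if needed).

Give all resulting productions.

TX → x; S → x; TY → y; A → y; S → S TX; S → A X0; X0 → S TX; A → TY TY; A → TX X1; X1 → TY TY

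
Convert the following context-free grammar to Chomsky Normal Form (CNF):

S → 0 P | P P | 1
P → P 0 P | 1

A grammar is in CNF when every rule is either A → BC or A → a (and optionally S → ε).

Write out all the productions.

T0 → 0; S → 1; P → 1; S → T0 P; S → P P; P → P X0; X0 → T0 P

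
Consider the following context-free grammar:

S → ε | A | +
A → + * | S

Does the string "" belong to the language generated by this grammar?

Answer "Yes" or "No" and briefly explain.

Yes - a valid derivation exists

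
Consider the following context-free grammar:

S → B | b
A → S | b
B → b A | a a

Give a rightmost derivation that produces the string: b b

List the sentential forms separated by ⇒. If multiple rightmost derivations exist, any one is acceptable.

S ⇒ B ⇒ b A ⇒ b b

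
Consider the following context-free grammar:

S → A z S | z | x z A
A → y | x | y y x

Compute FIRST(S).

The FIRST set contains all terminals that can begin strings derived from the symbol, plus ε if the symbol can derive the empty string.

We compute FIRST(S) using the standard algorithm.
FIRST(A) = {x, y}
FIRST(S) = {x, y, z}
Therefore, FIRST(S) = {x, y, z}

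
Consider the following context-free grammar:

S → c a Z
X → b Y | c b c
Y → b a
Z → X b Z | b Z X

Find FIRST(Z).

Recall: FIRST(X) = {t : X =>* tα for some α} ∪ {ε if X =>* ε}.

We compute FIRST(Z) using the standard algorithm.
FIRST(S) = {c}
FIRST(X) = {b, c}
FIRST(Y) = {b}
FIRST(Z) = {b, c}
Therefore, FIRST(Z) = {b, c}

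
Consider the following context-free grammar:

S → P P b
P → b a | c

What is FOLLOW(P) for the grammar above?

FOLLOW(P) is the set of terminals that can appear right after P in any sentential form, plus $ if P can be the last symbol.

We compute FOLLOW(P) using the standard algorithm.
FOLLOW(S) starts with {$}.
FIRST(P) = {b, c}
FIRST(S) = {b, c}
FOLLOW(P) = {b, c}
FOLLOW(S) = {$}
Therefore, FOLLOW(P) = {b, c}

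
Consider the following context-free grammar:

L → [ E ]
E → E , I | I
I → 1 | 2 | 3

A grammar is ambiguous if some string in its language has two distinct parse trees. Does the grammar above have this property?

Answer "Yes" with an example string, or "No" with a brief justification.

No - the grammar is unambiguous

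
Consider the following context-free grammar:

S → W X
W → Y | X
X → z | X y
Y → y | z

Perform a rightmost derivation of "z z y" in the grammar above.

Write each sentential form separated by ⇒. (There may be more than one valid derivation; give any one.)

S ⇒ W X ⇒ W X y ⇒ W z y ⇒ Y z y ⇒ z z y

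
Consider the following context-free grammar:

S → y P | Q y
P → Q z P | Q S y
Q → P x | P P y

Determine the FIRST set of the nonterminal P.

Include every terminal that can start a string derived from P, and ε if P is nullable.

We compute FIRST(P) using the standard algorithm.
FIRST(P) = {}
FIRST(Q) = {}
FIRST(S) = {y}
Therefore, FIRST(P) = {}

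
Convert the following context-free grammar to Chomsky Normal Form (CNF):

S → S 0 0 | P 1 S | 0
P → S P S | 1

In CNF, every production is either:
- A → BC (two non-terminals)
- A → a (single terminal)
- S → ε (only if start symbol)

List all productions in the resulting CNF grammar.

T0 → 0; T1 → 1; S → 0; P → 1; S → S X0; X0 → T0 T0; S → P X1; X1 → T1 S; P → S X2; X2 → P S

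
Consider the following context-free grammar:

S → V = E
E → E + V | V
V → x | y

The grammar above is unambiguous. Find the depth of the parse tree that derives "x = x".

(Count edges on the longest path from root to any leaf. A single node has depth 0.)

3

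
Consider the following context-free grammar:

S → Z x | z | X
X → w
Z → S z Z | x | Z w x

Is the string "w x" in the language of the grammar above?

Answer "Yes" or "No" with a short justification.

No - no valid derivation exists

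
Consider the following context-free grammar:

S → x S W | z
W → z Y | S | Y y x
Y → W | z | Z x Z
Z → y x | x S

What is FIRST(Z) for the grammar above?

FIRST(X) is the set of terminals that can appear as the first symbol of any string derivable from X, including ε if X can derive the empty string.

We compute FIRST(Z) using the standard algorithm.
FIRST(S) = {x, z}
FIRST(W) = {x, y, z}
FIRST(Y) = {x, y, z}
FIRST(Z) = {x, y}
Therefore, FIRST(Z) = {x, y}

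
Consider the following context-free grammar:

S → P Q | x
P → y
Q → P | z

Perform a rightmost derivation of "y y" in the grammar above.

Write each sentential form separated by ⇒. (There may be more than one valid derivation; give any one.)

S ⇒ P Q ⇒ P P ⇒ P y ⇒ y y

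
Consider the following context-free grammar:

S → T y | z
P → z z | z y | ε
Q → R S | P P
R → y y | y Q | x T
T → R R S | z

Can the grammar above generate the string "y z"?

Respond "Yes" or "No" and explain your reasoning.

No - no valid derivation exists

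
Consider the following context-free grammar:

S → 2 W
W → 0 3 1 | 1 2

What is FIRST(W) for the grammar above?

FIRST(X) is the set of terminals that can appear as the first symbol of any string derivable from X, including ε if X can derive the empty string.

We compute FIRST(W) using the standard algorithm.
FIRST(S) = {2}
FIRST(W) = {0, 1}
Therefore, FIRST(W) = {0, 1}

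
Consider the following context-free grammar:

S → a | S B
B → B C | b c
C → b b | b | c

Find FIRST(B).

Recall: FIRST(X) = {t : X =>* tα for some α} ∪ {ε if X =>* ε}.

We compute FIRST(B) using the standard algorithm.
FIRST(B) = {b}
FIRST(C) = {b, c}
FIRST(S) = {a}
Therefore, FIRST(B) = {b}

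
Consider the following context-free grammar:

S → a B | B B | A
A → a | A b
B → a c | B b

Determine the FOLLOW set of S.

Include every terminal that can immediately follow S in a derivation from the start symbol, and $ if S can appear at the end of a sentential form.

We compute FOLLOW(S) using the standard algorithm.
FOLLOW(S) starts with {$}.
FIRST(A) = {a}
FIRST(B) = {a}
FIRST(S) = {a}
FOLLOW(A) = {$, b}
FOLLOW(B) = {$, a, b}
FOLLOW(S) = {$}
Therefore, FOLLOW(S) = {$}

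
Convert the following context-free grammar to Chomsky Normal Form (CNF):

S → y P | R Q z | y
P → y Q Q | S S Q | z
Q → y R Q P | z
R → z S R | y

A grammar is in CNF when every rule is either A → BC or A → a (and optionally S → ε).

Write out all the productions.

TY → y; TZ → z; S → y; P → z; Q → z; R → y; S → TY P; S → R X0; X0 → Q TZ; P → TY X1; X1 → Q Q; P → S X2; X2 → S Q; Q → TY X3; X3 → R X4; X4 → Q P; R → TZ X5; X5 → S R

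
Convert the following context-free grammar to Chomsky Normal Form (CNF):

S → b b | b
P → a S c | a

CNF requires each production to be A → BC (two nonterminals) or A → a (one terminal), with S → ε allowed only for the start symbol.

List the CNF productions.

TB → b; S → b; TA → a; TC → c; P → a; S → TB TB; P → TA X0; X0 → S TC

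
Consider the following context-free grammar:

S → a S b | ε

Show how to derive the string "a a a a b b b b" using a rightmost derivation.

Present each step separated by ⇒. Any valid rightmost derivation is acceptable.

S ⇒ a S b ⇒ a a S b b ⇒ a a a S b b b ⇒ a a a a S b b b b ⇒ a a a a b b b b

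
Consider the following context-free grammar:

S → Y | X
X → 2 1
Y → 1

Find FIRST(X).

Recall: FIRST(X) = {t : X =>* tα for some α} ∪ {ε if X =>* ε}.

We compute FIRST(X) using the standard algorithm.
FIRST(S) = {1, 2}
FIRST(X) = {2}
FIRST(Y) = {1}
Therefore, FIRST(X) = {2}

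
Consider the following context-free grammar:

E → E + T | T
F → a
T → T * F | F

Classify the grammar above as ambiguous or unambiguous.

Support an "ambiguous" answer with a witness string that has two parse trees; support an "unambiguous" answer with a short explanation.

Unambiguous - every string in the language has a unique parse tree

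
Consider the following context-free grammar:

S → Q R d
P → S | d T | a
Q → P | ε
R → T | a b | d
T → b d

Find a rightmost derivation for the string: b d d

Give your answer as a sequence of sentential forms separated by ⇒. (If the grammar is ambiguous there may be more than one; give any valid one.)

S ⇒ Q R d ⇒ Q T d ⇒ Q b d d ⇒ b d d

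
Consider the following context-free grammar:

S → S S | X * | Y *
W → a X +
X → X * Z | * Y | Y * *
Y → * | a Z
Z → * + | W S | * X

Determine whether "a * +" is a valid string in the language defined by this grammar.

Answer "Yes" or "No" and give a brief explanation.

No - no valid derivation exists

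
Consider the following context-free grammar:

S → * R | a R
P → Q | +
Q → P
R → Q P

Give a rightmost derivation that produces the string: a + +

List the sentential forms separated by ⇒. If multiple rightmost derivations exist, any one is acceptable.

S ⇒ a R ⇒ a Q P ⇒ a Q + ⇒ a P + ⇒ a + +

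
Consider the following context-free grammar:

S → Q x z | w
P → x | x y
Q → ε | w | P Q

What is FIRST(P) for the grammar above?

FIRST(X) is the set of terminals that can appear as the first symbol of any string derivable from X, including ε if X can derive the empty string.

We compute FIRST(P) using the standard algorithm.
FIRST(P) = {x}
FIRST(Q) = {w, x, ε}
FIRST(S) = {w, x}
Therefore, FIRST(P) = {x}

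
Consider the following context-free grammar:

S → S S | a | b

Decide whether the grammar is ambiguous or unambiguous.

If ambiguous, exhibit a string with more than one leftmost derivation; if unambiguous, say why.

Ambiguous - the string 'b a a b b a' has two distinct leftmost derivations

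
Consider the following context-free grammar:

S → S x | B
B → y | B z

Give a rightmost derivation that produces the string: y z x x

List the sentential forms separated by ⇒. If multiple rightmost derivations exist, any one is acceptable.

S ⇒ S x ⇒ S x x ⇒ B x x ⇒ B z x x ⇒ y z x x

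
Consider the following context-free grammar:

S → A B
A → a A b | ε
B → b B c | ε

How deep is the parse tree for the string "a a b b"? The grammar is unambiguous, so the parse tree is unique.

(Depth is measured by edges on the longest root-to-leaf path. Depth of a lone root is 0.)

4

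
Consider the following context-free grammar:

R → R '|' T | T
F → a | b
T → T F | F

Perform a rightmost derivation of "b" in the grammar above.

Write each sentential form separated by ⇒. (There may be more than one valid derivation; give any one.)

R ⇒ T ⇒ F ⇒ b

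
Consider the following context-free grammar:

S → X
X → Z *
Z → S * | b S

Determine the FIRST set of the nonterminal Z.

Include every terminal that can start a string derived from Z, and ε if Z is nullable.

We compute FIRST(Z) using the standard algorithm.
FIRST(S) = {b}
FIRST(X) = {b}
FIRST(Z) = {b}
Therefore, FIRST(Z) = {b}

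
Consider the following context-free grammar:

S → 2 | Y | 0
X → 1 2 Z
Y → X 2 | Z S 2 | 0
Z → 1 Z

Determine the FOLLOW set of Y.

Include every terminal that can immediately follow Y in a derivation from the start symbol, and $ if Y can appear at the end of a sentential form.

We compute FOLLOW(Y) using the standard algorithm.
FOLLOW(S) starts with {$}.
FIRST(S) = {0, 1, 2}
FIRST(X) = {1}
FIRST(Y) = {0, 1}
FIRST(Z) = {1}
FOLLOW(S) = {$, 2}
FOLLOW(X) = {2}
FOLLOW(Y) = {$, 2}
FOLLOW(Z) = {0, 1, 2}
Therefore, FOLLOW(Y) = {$, 2}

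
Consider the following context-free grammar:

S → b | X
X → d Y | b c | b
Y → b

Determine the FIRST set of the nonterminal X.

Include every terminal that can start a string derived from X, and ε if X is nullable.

We compute FIRST(X) using the standard algorithm.
FIRST(S) = {b, d}
FIRST(X) = {b, d}
FIRST(Y) = {b}
Therefore, FIRST(X) = {b, d}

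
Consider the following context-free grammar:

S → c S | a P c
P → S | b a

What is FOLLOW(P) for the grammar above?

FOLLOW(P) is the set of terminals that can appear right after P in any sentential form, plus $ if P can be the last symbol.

We compute FOLLOW(P) using the standard algorithm.
FOLLOW(S) starts with {$}.
FIRST(P) = {a, b, c}
FIRST(S) = {a, c}
FOLLOW(P) = {c}
FOLLOW(S) = {$, c}
Therefore, FOLLOW(P) = {c}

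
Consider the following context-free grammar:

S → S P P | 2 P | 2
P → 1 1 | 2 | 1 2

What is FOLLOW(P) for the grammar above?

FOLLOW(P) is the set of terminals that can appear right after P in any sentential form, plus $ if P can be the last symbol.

We compute FOLLOW(P) using the standard algorithm.
FOLLOW(S) starts with {$}.
FIRST(P) = {1, 2}
FIRST(S) = {2}
FOLLOW(P) = {$, 1, 2}
FOLLOW(S) = {$, 1, 2}
Therefore, FOLLOW(P) = {$, 1, 2}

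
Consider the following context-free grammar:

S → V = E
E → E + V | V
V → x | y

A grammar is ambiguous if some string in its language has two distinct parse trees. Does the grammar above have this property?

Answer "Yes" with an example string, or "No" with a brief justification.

No - the grammar is unambiguous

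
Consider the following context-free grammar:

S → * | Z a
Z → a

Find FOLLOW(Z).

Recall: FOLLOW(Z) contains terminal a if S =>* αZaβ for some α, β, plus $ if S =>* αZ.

We compute FOLLOW(Z) using the standard algorithm.
FOLLOW(S) starts with {$}.
FIRST(S) = {*, a}
FIRST(Z) = {a}
FOLLOW(S) = {$}
FOLLOW(Z) = {a}
Therefore, FOLLOW(Z) = {a}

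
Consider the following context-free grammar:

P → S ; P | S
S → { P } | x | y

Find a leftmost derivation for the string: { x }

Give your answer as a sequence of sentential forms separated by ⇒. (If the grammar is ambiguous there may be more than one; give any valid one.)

P ⇒ S ⇒ { P } ⇒ { S } ⇒ { x }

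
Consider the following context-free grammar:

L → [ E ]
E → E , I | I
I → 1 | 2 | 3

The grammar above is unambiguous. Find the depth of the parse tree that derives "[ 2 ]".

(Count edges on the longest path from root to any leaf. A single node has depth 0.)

3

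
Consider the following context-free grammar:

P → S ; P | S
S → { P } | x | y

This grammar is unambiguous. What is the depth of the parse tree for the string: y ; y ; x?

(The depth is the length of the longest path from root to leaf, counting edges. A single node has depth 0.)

4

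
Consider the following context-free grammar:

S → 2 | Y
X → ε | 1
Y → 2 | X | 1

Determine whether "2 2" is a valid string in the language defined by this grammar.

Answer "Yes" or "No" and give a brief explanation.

No - no valid derivation exists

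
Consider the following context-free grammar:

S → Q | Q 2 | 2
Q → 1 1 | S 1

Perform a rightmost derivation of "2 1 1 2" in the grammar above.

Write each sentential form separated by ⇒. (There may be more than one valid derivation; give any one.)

S ⇒ Q 2 ⇒ S 1 2 ⇒ Q 1 2 ⇒ S 1 1 2 ⇒ 2 1 1 2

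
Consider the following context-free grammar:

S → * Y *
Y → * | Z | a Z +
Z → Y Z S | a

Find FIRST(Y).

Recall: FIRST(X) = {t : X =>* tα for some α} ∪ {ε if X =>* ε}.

We compute FIRST(Y) using the standard algorithm.
FIRST(S) = {*}
FIRST(Y) = {*, a}
FIRST(Z) = {*, a}
Therefore, FIRST(Y) = {*, a}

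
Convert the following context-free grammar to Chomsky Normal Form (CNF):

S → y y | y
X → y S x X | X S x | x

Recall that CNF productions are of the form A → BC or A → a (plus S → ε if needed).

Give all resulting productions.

TY → y; S → y; TX → x; X → x; S → TY TY; X → TY X0; X0 → S X1; X1 → TX X; X → X X2; X2 → S TX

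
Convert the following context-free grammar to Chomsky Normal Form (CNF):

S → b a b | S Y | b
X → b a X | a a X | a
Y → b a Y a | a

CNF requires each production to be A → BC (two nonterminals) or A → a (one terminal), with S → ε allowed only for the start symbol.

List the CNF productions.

TB → b; TA → a; S → b; X → a; Y → a; S → TB X0; X0 → TA TB; S → S Y; X → TB X1; X1 → TA X; X → TA X2; X2 → TA X; Y → TB X3; X3 → TA X4; X4 → Y TA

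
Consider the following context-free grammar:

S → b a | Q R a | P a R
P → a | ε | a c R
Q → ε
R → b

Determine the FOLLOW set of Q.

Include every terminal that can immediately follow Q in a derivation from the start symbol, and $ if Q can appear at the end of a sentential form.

We compute FOLLOW(Q) using the standard algorithm.
FOLLOW(S) starts with {$}.
FIRST(P) = {a, ε}
FIRST(Q) = {ε}
FIRST(R) = {b}
FIRST(S) = {a, b}
FOLLOW(P) = {a}
FOLLOW(Q) = {b}
FOLLOW(R) = {$, a}
FOLLOW(S) = {$}
Therefore, FOLLOW(Q) = {b}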